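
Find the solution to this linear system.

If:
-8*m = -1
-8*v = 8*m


Then:
m = 1/8
v = -1/8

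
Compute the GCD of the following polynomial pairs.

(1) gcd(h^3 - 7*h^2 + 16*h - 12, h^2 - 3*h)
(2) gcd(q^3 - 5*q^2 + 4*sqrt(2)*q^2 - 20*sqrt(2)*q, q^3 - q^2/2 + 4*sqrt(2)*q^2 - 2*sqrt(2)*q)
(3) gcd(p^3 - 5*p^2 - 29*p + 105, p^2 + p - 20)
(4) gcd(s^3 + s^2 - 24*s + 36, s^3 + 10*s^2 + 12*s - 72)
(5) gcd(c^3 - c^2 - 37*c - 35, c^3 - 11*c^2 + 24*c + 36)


(1) = h - 3
(2) = q^2 + 4*sqrt(2)*q
(3) = p + 5
(4) = gcd((s - 3)*(s - 2)*(s + 6), (s - 2)*(s + 6)^2) = s^2 + 4*s - 12
(5) = gcd((c - 7)*(c + 1)*(c + 5), (c - 6)^2*(c + 1)) = c + 1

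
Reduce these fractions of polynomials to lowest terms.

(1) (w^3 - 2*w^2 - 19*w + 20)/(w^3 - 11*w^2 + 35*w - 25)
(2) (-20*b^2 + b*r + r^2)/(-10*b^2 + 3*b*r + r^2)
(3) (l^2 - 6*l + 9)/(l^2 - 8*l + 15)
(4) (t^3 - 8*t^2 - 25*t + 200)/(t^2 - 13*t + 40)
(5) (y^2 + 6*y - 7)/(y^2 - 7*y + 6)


(1) = (w + 4)/(w - 5)
(2) = (-4*b + r)/(-2*b + r)
(3) = (l - 3)/(l - 5)
(4) = t + 5
(5) = (y + 7)/(y - 6)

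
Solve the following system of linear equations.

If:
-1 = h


Then:
h = -1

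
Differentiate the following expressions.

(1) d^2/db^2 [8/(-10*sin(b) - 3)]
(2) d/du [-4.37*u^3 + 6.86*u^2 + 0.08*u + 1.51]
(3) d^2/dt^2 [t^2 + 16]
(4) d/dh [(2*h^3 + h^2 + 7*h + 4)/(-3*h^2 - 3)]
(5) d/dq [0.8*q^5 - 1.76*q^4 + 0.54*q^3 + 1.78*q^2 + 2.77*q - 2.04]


(1) = 80*(10*sin(b)^2 - 3*sin(b) - 20)/(10*sin(b) + 3)^3
(2) = -13.11*u^2 + 13.72*u + 0.08
(3) = 2
(4) = (-2*h^4 + h^2 + 6*h - 7)/(3*(h^4 + 2*h^2 + 1))
(5) = 4.0*q^4 - 7.04*q^3 + 1.62*q^2 + 3.56*q + 2.77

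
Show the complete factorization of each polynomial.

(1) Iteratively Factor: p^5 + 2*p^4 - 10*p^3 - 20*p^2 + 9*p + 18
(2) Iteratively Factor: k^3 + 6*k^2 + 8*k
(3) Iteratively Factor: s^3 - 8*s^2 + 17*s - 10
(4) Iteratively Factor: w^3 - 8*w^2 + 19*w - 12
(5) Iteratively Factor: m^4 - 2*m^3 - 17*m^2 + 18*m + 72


(1) = (p + 2)*(p^4 - 10*p^2 + 9) = (p - 1)*(p + 2)*(p^3 + p^2 - 9*p - 9) = (p - 1)*(p + 2)*(p + 3)*(p^2 - 2*p - 3) = (p - 1)*(p + 1)*(p + 2)*(p + 3)*(p - 3)
(2) = (k)*(k^2 + 6*k + 8) = k*(k + 2)*(k + 4)
(3) = (s - 2)*(s^2 - 6*s + 5) = (s - 5)*(s - 2)*(s - 1)
(4) = (w - 3)*(w^2 - 5*w + 4) = (w - 3)*(w - 1)*(w - 4)
(5) = (m - 4)*(m^3 + 2*m^2 - 9*m - 18) = (m - 4)*(m + 3)*(m^2 - m - 6) = (m - 4)*(m - 3)*(m + 3)*(m + 2)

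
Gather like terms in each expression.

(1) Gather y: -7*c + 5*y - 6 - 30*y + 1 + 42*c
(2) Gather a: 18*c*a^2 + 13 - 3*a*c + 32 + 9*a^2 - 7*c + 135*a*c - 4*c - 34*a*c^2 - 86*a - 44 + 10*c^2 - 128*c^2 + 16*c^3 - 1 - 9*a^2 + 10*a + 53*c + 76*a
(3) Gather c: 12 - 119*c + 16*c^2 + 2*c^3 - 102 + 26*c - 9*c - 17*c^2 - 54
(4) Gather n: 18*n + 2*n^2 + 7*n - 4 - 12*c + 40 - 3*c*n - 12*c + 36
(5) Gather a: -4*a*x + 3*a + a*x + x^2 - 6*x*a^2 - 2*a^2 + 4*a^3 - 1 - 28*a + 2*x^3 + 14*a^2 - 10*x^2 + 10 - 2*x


(1) = 35*c - 25*y - 5
(2) = 18*a^2*c + a*(-34*c^2 + 132*c) + 16*c^3 - 118*c^2 + 42*c
(3) = 2*c^3 - c^2 - 102*c - 144
(4) = -24*c + 2*n^2 + n*(25 - 3*c) + 72
(5) = 4*a^3 + a^2*(12 - 6*x) + a*(-3*x - 25) + 2*x^3 - 9*x^2 - 2*x + 9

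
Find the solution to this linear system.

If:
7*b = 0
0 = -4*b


Then:
b = 0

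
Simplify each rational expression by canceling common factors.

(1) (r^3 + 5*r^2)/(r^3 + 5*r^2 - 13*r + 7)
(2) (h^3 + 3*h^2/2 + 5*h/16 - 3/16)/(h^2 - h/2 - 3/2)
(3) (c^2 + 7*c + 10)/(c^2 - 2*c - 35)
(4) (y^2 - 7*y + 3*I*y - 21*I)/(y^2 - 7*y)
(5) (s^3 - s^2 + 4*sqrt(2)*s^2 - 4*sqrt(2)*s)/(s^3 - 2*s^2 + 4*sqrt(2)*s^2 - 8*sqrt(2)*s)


(1) = (r^3 + 5*r^2)/(r^3 + 5*r^2 - 13*r + 7)
(2) = (16*h^2 + 8*h - 3)/(16*h - 24)
(3) = (c + 2)/(c - 7)
(4) = (y + 3*I)/y
(5) = (s - 1)/(s - 2)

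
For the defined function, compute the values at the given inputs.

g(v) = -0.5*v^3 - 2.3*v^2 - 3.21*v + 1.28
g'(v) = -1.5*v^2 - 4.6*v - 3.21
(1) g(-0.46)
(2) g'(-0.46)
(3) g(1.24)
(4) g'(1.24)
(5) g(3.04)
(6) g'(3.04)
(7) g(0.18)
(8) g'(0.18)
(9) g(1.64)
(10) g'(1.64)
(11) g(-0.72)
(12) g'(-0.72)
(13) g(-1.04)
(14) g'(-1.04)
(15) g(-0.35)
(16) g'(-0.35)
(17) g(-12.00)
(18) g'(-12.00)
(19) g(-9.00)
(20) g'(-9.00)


(1) = 2.32
(2) = -1.41
(3) = -7.19
(4) = -11.22
(5) = -43.78
(6) = -31.06
(7) = 0.62
(8) = -4.09
(9) = -12.38
(10) = -14.79
(11) = 2.59
(12) = -0.68
(13) = 2.69
(14) = -0.05
(15) = 2.14
(16) = -1.78
(17) = 572.60
(18) = -164.01
(19) = 208.37
(20) = -83.31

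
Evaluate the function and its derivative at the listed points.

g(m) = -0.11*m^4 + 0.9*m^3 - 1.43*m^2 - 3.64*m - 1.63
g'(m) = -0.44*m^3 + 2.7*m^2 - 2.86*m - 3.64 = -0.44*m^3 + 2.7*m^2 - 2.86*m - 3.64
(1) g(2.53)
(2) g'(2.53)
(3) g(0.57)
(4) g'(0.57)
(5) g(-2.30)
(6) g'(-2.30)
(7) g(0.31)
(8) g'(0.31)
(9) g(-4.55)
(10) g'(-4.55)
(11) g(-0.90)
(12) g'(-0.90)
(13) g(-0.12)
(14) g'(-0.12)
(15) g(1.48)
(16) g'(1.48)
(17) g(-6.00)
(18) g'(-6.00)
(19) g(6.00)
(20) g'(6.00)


(1) = -9.92
(2) = -0.72
(3) = -4.01
(4) = -4.47
(5) = -14.85
(6) = 22.57
(7) = -2.87
(8) = -4.28
(9) = -146.59
(10) = 106.72
(11) = -0.24
(12) = 1.44
(13) = -1.22
(14) = -3.26
(15) = -7.76
(16) = -3.39
(17) = -368.23
(18) = 205.76
(19) = -23.11
(20) = -18.64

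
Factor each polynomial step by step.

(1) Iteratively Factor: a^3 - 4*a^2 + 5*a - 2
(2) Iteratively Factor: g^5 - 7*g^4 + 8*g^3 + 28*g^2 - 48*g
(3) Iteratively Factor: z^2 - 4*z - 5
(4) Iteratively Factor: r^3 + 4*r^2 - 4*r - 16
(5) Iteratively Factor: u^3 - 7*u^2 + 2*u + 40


(1) = (a - 1)*(a^2 - 3*a + 2) = (a - 2)*(a - 1)*(a - 1)
(2) = (g)*(g^4 - 7*g^3 + 8*g^2 + 28*g - 48) = g*(g + 2)*(g^3 - 9*g^2 + 26*g - 24) = g*(g - 4)*(g + 2)*(g^2 - 5*g + 6) = g*(g - 4)*(g - 3)*(g + 2)*(g - 2)
(3) = (z + 1)*(z - 5)
(4) = (r - 2)*(r^2 + 6*r + 8) = (r - 2)*(r + 4)*(r + 2)
(5) = (u + 2)*(u^2 - 9*u + 20) = (u - 4)*(u + 2)*(u - 5)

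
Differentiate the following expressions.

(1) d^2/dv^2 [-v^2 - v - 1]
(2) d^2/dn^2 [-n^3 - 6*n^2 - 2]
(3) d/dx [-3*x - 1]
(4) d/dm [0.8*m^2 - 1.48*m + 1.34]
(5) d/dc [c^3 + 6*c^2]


(1) = -2
(2) = -6*n - 12
(3) = -3
(4) = 1.6*m - 1.48
(5) = 3*c*(c + 4)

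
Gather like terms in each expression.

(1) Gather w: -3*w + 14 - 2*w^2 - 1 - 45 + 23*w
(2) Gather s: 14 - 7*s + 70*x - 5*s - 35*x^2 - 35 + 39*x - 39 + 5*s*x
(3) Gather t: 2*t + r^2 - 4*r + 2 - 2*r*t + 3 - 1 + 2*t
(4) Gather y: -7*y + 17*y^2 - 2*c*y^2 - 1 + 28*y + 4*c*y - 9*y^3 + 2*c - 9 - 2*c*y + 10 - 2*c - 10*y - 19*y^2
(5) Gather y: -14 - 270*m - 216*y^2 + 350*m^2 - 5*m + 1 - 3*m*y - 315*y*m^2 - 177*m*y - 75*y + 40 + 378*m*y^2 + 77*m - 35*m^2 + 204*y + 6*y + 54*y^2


(1) = -2*w^2 + 20*w - 32
(2) = s*(5*x - 12) - 35*x^2 + 109*x - 60
(3) = r^2 - 4*r + t*(4 - 2*r) + 4
(4) = -9*y^3 + y^2*(-2*c - 2) + y*(2*c + 11)
(5) = 315*m^2 - 198*m + y^2*(378*m - 162) + y*(-315*m^2 - 180*m + 135) + 27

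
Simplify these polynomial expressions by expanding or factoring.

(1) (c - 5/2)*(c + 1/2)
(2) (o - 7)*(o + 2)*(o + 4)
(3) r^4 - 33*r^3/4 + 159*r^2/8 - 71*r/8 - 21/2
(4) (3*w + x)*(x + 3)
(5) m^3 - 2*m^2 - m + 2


(1) = c^2 - 2*c - 5/4
(2) = o^3 - o^2 - 34*o - 56
(3) = (r - 4)*(r - 3)*(r - 7/4)*(r + 1/2)
(4) = 3*w*x + 9*w + x^2 + 3*x
(5) = (m - 2)*(m - 1)*(m + 1)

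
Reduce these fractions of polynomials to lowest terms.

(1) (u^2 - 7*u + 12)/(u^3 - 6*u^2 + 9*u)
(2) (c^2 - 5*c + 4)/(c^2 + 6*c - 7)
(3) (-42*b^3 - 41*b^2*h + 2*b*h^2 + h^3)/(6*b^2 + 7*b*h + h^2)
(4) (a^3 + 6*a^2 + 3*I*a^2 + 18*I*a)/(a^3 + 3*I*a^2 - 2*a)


(1) = (u - 4)/(u^2 - 3*u)
(2) = (c - 4)/(c + 7)
(3) = (-42*b^2 + b*h + h^2)/(6*b + h)
(4) = (a^2 + a*(6 + 3*I) + 18*I)/(a^2 + 3*I*a - 2)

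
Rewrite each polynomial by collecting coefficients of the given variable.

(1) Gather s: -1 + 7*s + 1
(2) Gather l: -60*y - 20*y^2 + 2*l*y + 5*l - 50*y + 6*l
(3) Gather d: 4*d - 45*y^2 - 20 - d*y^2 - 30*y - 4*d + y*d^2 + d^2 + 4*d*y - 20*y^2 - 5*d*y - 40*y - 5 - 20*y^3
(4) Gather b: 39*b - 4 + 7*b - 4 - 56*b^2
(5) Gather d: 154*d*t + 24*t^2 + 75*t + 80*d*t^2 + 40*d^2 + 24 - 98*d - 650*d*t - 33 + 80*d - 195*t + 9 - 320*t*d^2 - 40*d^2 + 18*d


(1) = 7*s
(2) = l*(2*y + 11) - 20*y^2 - 110*y
(3) = d^2*(y + 1) + d*(-y^2 - y) - 20*y^3 - 65*y^2 - 70*y - 25
(4) = -56*b^2 + 46*b - 8
(5) = -320*d^2*t + d*(80*t^2 - 496*t) + 24*t^2 - 120*t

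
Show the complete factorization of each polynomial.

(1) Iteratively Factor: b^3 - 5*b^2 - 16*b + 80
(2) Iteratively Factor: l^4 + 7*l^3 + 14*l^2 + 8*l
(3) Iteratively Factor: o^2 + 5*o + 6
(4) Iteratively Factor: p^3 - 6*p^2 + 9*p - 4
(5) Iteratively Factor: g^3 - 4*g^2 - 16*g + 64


(1) = (b - 5)*(b^2 - 16) = (b - 5)*(b + 4)*(b - 4)
(2) = (l)*(l^3 + 7*l^2 + 14*l + 8) = l*(l + 4)*(l^2 + 3*l + 2) = l*(l + 2)*(l + 4)*(l + 1)
(3) = (o + 2)*(o + 3)
(4) = (p - 1)*(p^2 - 5*p + 4) = (p - 1)^2*(p - 4)
(5) = (g - 4)*(g^2 - 16) = (g - 4)*(g + 4)*(g - 4)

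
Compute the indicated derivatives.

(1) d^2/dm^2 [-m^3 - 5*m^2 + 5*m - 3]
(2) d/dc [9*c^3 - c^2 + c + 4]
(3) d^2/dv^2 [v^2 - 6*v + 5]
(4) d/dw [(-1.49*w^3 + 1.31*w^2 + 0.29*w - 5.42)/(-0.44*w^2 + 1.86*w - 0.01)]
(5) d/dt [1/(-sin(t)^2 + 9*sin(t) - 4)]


(1) = -6*m - 10
(2) = 27*c^2 - 2*c + 1
(3) = 2
(4) = (0.6556*w^4 - 5.5428*w^3 + 2.6089*w^2 - 4.7958*w + 10.0783)/(0.1936*w^4 - 1.6368*w^3 + 3.4684*w^2 - 0.0372*w + 0.0001)
(5) = (2*sin(t) - 9)*cos(t)/(sin(t)^2 - 9*sin(t) + 4)^2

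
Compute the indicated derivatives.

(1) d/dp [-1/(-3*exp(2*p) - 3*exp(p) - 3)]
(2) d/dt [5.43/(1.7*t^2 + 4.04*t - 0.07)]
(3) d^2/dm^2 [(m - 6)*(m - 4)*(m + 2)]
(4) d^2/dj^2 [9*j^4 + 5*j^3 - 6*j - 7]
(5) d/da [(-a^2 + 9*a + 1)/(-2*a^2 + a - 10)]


(1) = (-2*exp(p) - 1)*exp(p)/(3*(exp(2*p) + exp(p) + 1)^2)
(2) = (-18.462*t - 21.9372)/(1.7*t^2 + 4.04*t - 0.07)^2
(3) = 6*m - 16
(4) = 6*j*(18*j + 5)
(5) = (17*a^2 + 24*a - 91)/(4*a^4 - 4*a^3 + 41*a^2 - 20*a + 100)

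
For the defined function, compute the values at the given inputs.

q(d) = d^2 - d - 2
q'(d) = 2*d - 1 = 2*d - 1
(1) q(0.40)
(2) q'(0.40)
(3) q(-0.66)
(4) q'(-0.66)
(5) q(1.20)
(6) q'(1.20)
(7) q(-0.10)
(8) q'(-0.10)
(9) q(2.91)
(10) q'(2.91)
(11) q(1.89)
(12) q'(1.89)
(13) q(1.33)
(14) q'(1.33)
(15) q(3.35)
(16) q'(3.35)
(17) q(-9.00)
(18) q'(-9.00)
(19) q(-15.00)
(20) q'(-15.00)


(1) = -2.24
(2) = -0.20
(3) = -0.90
(4) = -2.32
(5) = -1.76
(6) = 1.40
(7) = -1.89
(8) = -1.20
(9) = 3.56
(10) = 4.82
(11) = -0.32
(12) = 2.78
(13) = -1.56
(14) = 1.66
(15) = 5.87
(16) = 5.70
(17) = 88.00
(18) = -19.00
(19) = 238.00
(20) = -31.00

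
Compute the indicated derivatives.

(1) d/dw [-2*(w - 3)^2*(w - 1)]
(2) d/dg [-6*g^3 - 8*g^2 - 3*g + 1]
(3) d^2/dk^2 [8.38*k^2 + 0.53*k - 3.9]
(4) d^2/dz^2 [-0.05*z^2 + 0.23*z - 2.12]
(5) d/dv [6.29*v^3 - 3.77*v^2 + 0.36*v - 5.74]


(1) = 2*(5 - 3*w)*(w - 3)
(2) = -18*g^2 - 16*g - 3
(3) = 16.7600000000000
(4) = -0.100000000000000
(5) = 18.87*v^2 - 7.54*v + 0.36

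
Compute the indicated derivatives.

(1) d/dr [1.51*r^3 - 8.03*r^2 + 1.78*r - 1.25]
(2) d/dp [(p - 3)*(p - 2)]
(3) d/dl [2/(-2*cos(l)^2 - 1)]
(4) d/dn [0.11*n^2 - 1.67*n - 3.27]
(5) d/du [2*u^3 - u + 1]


(1) = 4.53*r^2 - 16.06*r + 1.78
(2) = 2*p - 5
(3) = -4*sin(2*l)/(cos(2*l) + 2)^2
(4) = 0.22*n - 1.67
(5) = 6*u^2 - 1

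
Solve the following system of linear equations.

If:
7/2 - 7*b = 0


Then:
b = 1/2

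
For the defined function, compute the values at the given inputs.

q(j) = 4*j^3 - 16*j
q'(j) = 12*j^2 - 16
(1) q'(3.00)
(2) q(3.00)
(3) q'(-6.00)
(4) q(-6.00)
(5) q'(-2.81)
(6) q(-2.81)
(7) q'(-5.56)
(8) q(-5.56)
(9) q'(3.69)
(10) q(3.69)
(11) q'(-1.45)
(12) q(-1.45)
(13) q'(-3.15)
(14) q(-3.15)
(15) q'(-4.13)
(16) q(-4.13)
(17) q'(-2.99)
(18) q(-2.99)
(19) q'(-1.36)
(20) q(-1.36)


(1) = 92.00
(2) = 60.00
(3) = 416.00
(4) = -768.00
(5) = 78.75
(6) = -43.79
(7) = 354.96
(8) = -598.56
(9) = 147.39
(10) = 141.93
(11) = 9.23
(12) = 11.01
(13) = 103.07
(14) = -74.62
(15) = 188.68
(16) = -215.70
(17) = 91.28
(18) = -59.08
(19) = 6.20
(20) = 11.70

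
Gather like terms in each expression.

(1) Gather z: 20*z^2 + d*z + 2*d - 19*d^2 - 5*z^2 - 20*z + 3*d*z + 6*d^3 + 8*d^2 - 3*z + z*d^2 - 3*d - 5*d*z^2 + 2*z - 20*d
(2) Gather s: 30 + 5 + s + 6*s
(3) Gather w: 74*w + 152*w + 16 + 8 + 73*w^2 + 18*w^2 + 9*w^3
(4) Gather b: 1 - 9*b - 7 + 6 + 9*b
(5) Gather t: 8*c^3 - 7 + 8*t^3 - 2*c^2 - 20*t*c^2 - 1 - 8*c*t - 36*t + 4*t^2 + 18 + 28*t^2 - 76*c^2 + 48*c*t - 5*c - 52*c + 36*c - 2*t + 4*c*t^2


(1) = 6*d^3 - 11*d^2 - 21*d + z^2*(15 - 5*d) + z*(d^2 + 4*d - 21)
(2) = 7*s + 35
(3) = 9*w^3 + 91*w^2 + 226*w + 24
(4) = 0
(5) = 8*c^3 - 78*c^2 - 21*c + 8*t^3 + t^2*(4*c + 32) + t*(-20*c^2 + 40*c - 38) + 10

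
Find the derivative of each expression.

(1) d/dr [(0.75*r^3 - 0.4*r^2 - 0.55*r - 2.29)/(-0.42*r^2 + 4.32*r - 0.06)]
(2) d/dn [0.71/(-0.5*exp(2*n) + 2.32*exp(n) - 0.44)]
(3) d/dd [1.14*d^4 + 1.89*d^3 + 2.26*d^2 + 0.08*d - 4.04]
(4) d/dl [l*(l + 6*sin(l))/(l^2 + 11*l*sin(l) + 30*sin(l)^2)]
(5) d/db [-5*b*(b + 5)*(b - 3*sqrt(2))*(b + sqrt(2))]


(1) = (-0.315*r^4 + 6.48*r^3 - 2.094*r^2 - 1.8756*r + 9.9258)/(0.1764*r^4 - 3.6288*r^3 + 18.7128*r^2 - 0.5184*r + 0.0036)
(2) = (0.71*exp(n) - 1.6472)*exp(n)/(0.5*exp(2*n) - 2.32*exp(n) + 0.44)^2
(3) = 4.56*d^3 + 5.67*d^2 + 4.52*d + 0.08
(4) = 5*(-l*cos(l) + sin(l))/(l + 5*sin(l))^2
(5) = -20*b^3 - 75*b^2 + 30*sqrt(2)*b^2 + 60*b + 100*sqrt(2)*b + 150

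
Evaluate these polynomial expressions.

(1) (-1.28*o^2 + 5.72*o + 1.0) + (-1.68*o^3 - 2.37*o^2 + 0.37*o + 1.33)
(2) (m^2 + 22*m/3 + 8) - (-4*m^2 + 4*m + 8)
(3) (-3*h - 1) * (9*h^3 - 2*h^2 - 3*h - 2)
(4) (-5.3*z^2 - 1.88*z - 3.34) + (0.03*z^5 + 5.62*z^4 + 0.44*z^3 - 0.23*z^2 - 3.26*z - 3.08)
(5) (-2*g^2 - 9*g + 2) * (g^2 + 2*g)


(1) = -1.68*o^3 - 3.65*o^2 + 6.09*o + 2.33
(2) = 5*m^2 + 10*m/3
(3) = -27*h^4 - 3*h^3 + 11*h^2 + 9*h + 2
(4) = 0.03*z^5 + 5.62*z^4 + 0.44*z^3 - 5.53*z^2 - 5.14*z - 6.42
(5) = -2*g^4 - 13*g^3 - 16*g^2 + 4*g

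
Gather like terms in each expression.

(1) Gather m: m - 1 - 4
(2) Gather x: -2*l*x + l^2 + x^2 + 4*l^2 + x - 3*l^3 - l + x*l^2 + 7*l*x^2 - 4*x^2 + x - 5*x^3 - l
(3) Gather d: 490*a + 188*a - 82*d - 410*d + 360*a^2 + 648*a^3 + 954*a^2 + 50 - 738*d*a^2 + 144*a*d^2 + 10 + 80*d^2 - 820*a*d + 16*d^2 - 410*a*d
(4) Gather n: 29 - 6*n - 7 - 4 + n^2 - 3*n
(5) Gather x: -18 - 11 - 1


(1) = m - 5
(2) = -3*l^3 + 5*l^2 - 2*l - 5*x^3 + x^2*(7*l - 3) + x*(l^2 - 2*l + 2)
(3) = 648*a^3 + 1314*a^2 + 678*a + d^2*(144*a + 96) + d*(-738*a^2 - 1230*a - 492) + 60
(4) = n^2 - 9*n + 18
(5) = -30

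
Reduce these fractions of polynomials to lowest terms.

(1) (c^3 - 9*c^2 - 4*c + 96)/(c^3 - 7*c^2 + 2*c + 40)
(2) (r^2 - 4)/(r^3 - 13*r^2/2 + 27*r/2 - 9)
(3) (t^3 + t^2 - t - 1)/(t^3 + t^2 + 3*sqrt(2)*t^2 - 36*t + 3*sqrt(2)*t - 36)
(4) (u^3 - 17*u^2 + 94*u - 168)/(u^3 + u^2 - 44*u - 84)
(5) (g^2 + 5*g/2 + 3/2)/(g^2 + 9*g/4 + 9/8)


(1) = (c^2 - 5*c - 24)/(c^2 - 3*c - 10)
(2) = (2*r + 4)/(2*r^2 - 9*r + 9)
(3) = (t^2 - 1)/(t^2 + 3*sqrt(2)*t - 36)
(4) = (u^2 - 10*u + 24)/(u^2 + 8*u + 12)
(5) = (4*g + 4)/(4*g + 3)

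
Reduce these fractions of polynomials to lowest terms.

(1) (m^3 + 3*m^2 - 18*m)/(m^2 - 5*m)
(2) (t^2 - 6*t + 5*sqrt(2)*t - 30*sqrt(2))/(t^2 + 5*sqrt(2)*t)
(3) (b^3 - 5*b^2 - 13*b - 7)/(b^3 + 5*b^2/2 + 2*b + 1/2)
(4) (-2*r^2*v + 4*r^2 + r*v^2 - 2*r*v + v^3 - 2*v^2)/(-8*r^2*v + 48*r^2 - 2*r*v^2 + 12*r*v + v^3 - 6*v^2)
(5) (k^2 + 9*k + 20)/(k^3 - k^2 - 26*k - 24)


(1) = (m^2 + 3*m - 18)/(m - 5)
(2) = (t - 6)/t
(3) = (2*b - 14)/(2*b + 1)
(4) = (r*v - 2*r - v^2 + 2*v)/(4*r*v - 24*r - v^2 + 6*v)
(5) = (k + 5)/(k^2 - 5*k - 6)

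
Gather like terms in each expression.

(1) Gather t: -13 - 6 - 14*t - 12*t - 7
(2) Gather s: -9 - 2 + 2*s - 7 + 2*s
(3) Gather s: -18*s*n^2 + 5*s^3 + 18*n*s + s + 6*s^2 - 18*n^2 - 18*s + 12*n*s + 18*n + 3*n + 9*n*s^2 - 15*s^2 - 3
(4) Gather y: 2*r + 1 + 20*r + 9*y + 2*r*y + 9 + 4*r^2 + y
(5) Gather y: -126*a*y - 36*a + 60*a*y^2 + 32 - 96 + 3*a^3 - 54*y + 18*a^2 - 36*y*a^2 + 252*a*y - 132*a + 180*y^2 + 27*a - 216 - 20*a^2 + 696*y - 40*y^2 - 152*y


(1) = -26*t - 26
(2) = 4*s - 18
(3) = -18*n^2 + 21*n + 5*s^3 + s^2*(9*n - 9) + s*(-18*n^2 + 30*n - 17) - 3
(4) = 4*r^2 + 22*r + y*(2*r + 10) + 10
(5) = 3*a^3 - 2*a^2 - 141*a + y^2*(60*a + 140) + y*(-36*a^2 + 126*a + 490) - 280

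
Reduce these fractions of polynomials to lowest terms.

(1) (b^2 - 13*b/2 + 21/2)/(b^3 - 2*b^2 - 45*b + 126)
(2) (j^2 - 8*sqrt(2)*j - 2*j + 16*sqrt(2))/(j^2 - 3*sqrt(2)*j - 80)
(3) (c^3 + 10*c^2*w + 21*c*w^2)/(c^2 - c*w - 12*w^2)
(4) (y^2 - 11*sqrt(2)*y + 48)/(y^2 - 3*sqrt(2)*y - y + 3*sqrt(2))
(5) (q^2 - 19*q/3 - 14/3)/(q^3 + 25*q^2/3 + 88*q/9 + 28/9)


(1) = (2*b - 7)/(2*b^2 + 2*b - 84)
(2) = (j - 2)/(j + 5*sqrt(2))
(3) = (-c^2 - 7*c*w)/(-c + 4*w)
(4) = (y - 8*sqrt(2))/(y - 1)
(5) = (3*q - 21)/(3*q^2 + 23*q + 14)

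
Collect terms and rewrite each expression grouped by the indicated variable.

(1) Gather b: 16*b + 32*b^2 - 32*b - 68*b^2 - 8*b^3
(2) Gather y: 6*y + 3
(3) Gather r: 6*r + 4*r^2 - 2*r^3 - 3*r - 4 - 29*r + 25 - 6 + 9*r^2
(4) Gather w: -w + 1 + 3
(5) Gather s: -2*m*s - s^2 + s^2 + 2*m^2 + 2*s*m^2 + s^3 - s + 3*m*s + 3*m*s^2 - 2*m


(1) = -8*b^3 - 36*b^2 - 16*b
(2) = 6*y + 3
(3) = -2*r^3 + 13*r^2 - 26*r + 15
(4) = 4 - w
(5) = 2*m^2 + 3*m*s^2 - 2*m + s^3 + s*(2*m^2 + m - 1)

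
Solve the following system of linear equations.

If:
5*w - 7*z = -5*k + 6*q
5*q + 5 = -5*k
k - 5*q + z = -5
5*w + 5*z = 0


Then:
k = -126/83
q = 43/83
w = 74/83
z = -74/83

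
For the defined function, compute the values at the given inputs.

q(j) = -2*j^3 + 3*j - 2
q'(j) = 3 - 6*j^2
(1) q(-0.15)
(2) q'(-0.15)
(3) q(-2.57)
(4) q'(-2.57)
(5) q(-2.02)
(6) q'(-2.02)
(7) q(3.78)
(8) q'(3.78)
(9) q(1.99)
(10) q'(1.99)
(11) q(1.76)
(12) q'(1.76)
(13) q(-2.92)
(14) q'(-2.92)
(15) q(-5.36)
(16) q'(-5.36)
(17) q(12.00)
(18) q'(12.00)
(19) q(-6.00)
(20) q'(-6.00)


(1) = -2.44
(2) = 2.87
(3) = 24.24
(4) = -36.63
(5) = 8.42
(6) = -21.48
(7) = -98.68
(8) = -82.73
(9) = -11.79
(10) = -20.76
(11) = -7.62
(12) = -15.59
(13) = 39.03
(14) = -48.16
(15) = 289.90
(16) = -169.38
(17) = -3422.00
(18) = -861.00
(19) = 412.00
(20) = -213.00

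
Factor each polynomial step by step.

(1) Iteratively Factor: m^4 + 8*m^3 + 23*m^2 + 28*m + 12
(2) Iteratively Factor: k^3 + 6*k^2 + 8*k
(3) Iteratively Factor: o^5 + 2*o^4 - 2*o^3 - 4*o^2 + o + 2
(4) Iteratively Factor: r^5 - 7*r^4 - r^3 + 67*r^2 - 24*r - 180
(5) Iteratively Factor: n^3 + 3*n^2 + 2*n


(1) = (m + 2)*(m^3 + 6*m^2 + 11*m + 6) = (m + 2)^2*(m^2 + 4*m + 3) = (m + 2)^2*(m + 3)*(m + 1)
(2) = (k + 2)*(k^2 + 4*k) = k*(k + 2)*(k + 4)
(3) = (o + 1)*(o^4 + o^3 - 3*o^2 - o + 2) = (o - 1)*(o + 1)*(o^3 + 2*o^2 - o - 2) = (o - 1)^2*(o + 1)*(o^2 + 3*o + 2) = (o - 1)^2*(o + 1)^2*(o + 2)
(4) = (r - 3)*(r^4 - 4*r^3 - 13*r^2 + 28*r + 60) = (r - 5)*(r - 3)*(r^3 + r^2 - 8*r - 12) = (r - 5)*(r - 3)*(r + 2)*(r^2 - r - 6) = (r - 5)*(r - 3)^2*(r + 2)*(r + 2)
(5) = (n + 1)*(n^2 + 2*n) = (n + 1)*(n + 2)*(n)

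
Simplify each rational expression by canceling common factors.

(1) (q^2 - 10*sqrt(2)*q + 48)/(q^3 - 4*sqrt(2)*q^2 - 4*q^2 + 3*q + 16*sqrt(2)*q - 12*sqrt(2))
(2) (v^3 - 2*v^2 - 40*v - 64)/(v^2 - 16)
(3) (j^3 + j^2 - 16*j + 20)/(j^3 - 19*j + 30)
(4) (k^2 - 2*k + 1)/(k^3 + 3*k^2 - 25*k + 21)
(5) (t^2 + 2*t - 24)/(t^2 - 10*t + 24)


(1) = (q - 6*sqrt(2))/(q^2 - 4*q + 3)
(2) = (v^2 - 6*v - 16)/(v - 4)
(3) = (j - 2)/(j - 3)
(4) = (k - 1)/(k^2 + 4*k - 21)
(5) = (t + 6)/(t - 6)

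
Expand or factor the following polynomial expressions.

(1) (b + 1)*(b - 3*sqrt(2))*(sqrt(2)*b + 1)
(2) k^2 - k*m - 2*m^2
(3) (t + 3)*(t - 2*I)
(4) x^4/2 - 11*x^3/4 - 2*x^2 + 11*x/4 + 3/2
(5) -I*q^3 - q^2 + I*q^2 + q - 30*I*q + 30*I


(1) = sqrt(2)*b^3 - 5*b^2 + sqrt(2)*b^2 - 5*b - 3*sqrt(2)*b - 3*sqrt(2)
(2) = (k - 2*m)*(k + m)
(3) = t^2 + 3*t - 2*I*t - 6*I
(4) = (x/2 + 1/2)*(x - 6)*(x - 1)*(x + 1/2)
(5) = (q - 6*I)*(q + 5*I)*(-I*q + I)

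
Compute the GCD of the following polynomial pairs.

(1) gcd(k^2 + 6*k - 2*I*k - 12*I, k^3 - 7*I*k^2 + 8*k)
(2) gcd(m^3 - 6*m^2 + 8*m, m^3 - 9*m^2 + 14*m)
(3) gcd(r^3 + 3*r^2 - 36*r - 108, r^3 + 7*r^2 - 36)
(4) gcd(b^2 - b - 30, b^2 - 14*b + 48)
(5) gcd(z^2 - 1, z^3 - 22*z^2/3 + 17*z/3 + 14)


(1) = gcd((k + 6)*(k - 2*I), k*(k - 8*I)*(k + I)) = 1
(2) = gcd(m*(m - 4)*(m - 2), m*(m - 7)*(m - 2)) = m^2 - 2*m
(3) = gcd((r - 6)*(r + 3)*(r + 6), (r - 2)*(r + 3)*(r + 6)) = r^2 + 9*r + 18
(4) = gcd((b - 6)*(b + 5), (b - 8)*(b - 6)) = b - 6
(5) = gcd((z - 1)*(z + 1), (z - 6)*(z - 7/3)*(z + 1)) = z + 1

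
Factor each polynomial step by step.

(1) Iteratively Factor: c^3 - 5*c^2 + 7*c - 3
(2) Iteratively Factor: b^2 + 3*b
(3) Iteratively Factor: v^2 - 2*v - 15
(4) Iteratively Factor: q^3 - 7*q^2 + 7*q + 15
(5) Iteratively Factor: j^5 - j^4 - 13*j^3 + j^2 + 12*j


(1) = (c - 1)*(c^2 - 4*c + 3) = (c - 1)^2*(c - 3)
(2) = (b)*(b + 3)
(3) = (v + 3)*(v - 5)
(4) = (q - 3)*(q^2 - 4*q - 5) = (q - 5)*(q - 3)*(q + 1)
(5) = (j + 1)*(j^4 - 2*j^3 - 11*j^2 + 12*j) = (j + 1)*(j + 3)*(j^3 - 5*j^2 + 4*j) = j*(j + 1)*(j + 3)*(j^2 - 5*j + 4) = j*(j - 1)*(j + 1)*(j + 3)*(j - 4)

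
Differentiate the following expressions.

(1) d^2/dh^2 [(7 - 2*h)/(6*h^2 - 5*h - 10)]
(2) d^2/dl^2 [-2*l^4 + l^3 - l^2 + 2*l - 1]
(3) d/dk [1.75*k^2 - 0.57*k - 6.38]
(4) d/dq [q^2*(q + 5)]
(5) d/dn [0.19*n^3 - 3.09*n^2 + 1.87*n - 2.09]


(1) = 2*((2*h - 7)*(12*h - 5)^2 + 4*(9*h - 13)*(-6*h^2 + 5*h + 10))/(-6*h^2 + 5*h + 10)^3
(2) = -24*l^2 + 6*l - 2
(3) = 3.5*k - 0.57
(4) = q*(3*q + 10)
(5) = 0.57*n^2 - 6.18*n + 1.87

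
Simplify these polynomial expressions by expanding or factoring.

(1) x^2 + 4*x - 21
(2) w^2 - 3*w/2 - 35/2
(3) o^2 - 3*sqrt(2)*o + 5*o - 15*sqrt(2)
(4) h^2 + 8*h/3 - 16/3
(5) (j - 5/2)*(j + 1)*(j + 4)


(1) = (x - 3)*(x + 7)
(2) = (w - 5)*(w + 7/2)
(3) = (o + 5)*(o - 3*sqrt(2))
(4) = (h - 4/3)*(h + 4)
(5) = j^3 + 5*j^2/2 - 17*j/2 - 10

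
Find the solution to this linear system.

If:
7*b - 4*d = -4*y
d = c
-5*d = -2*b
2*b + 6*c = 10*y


Then:
b = 0
c = 0
d = 0
y = 0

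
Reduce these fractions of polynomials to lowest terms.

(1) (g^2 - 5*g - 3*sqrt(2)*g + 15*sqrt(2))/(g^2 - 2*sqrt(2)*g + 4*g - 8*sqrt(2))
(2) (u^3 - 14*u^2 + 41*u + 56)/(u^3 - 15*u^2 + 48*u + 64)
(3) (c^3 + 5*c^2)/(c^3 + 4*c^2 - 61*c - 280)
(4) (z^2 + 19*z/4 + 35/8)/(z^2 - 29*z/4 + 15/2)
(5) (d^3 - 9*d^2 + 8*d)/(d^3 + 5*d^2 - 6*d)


(1) = (g^2 + g*(-5 - 3*sqrt(2)) + 15*sqrt(2))/(g^2 + g*(4 - 2*sqrt(2)) - 8*sqrt(2))
(2) = (u - 7)/(u - 8)
(3) = c^2/(c^2 - c - 56)
(4) = (8*z^2 + 38*z + 35)/(8*z^2 - 58*z + 60)
(5) = (d - 8)/(d + 6)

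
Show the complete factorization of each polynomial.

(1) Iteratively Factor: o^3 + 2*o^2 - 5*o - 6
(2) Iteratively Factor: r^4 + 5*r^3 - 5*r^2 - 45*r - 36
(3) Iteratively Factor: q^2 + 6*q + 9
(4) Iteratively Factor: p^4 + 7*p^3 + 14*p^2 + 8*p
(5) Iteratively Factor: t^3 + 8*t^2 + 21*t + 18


(1) = (o - 2)*(o^2 + 4*o + 3) = (o - 2)*(o + 1)*(o + 3)
(2) = (r + 1)*(r^3 + 4*r^2 - 9*r - 36) = (r - 3)*(r + 1)*(r^2 + 7*r + 12) = (r - 3)*(r + 1)*(r + 3)*(r + 4)
(3) = (q + 3)*(q + 3)
(4) = (p + 1)*(p^3 + 6*p^2 + 8*p) = (p + 1)*(p + 4)*(p^2 + 2*p) = (p + 1)*(p + 2)*(p + 4)*(p)
(5) = (t + 2)*(t^2 + 6*t + 9) = (t + 2)*(t + 3)*(t + 3)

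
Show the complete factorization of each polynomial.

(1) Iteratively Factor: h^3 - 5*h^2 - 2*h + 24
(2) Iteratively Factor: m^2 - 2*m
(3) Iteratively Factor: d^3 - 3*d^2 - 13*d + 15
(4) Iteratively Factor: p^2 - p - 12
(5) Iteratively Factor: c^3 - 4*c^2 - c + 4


(1) = (h - 3)*(h^2 - 2*h - 8) = (h - 3)*(h + 2)*(h - 4)
(2) = (m)*(m - 2)
(3) = (d + 3)*(d^2 - 6*d + 5) = (d - 5)*(d + 3)*(d - 1)
(4) = (p + 3)*(p - 4)
(5) = (c + 1)*(c^2 - 5*c + 4) = (c - 1)*(c + 1)*(c - 4)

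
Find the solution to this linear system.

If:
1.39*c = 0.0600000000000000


Then:
c = 0.04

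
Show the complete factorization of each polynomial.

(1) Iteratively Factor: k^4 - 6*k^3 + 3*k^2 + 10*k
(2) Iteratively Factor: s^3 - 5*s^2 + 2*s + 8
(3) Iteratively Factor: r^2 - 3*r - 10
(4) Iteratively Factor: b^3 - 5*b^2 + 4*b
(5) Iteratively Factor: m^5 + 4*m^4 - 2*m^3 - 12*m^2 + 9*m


(1) = (k)*(k^3 - 6*k^2 + 3*k + 10) = k*(k - 5)*(k^2 - k - 2) = k*(k - 5)*(k - 2)*(k + 1)
(2) = (s + 1)*(s^2 - 6*s + 8) = (s - 2)*(s + 1)*(s - 4)
(3) = (r - 5)*(r + 2)
(4) = (b)*(b^2 - 5*b + 4) = b*(b - 4)*(b - 1)
(5) = (m - 1)*(m^4 + 5*m^3 + 3*m^2 - 9*m) = m*(m - 1)*(m^3 + 5*m^2 + 3*m - 9) = m*(m - 1)^2*(m^2 + 6*m + 9) = m*(m - 1)^2*(m + 3)*(m + 3)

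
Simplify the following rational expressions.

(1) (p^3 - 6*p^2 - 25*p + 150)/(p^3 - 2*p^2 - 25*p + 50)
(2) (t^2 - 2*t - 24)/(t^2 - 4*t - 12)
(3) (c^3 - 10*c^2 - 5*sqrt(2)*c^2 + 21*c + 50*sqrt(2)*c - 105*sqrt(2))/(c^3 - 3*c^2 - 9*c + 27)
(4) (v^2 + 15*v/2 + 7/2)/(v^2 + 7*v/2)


(1) = (p - 6)/(p - 2)
(2) = (t + 4)/(t + 2)
(3) = (c^2 + c*(-5*sqrt(2) - 7) + 35*sqrt(2))/(c^2 - 9)
(4) = (2*v^2 + 15*v + 7)/(2*v^2 + 7*v)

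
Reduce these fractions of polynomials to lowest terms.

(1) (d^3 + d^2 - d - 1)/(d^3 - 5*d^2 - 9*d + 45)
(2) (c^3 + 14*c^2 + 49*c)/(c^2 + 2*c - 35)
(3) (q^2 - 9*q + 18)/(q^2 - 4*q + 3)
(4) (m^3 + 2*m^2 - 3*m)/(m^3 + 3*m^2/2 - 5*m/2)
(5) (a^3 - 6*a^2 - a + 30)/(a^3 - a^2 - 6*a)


(1) = (d^3 + d^2 - d - 1)/(d^3 - 5*d^2 - 9*d + 45)
(2) = (c^2 + 7*c)/(c - 5)
(3) = (q - 6)/(q - 1)
(4) = (2*m + 6)/(2*m + 5)
(5) = (a - 5)/a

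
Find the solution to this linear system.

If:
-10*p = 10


Then:
p = -1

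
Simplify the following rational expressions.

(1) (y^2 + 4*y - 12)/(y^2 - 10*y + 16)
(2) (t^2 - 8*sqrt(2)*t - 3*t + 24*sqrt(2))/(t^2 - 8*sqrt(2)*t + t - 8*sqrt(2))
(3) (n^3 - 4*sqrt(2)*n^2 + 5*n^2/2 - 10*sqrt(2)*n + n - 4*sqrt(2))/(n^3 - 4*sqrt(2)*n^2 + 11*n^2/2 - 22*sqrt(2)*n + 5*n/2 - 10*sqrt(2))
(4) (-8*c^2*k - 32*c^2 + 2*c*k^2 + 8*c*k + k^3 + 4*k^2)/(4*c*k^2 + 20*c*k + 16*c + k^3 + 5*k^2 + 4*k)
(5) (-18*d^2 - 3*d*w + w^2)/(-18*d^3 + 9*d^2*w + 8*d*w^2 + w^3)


(1) = (y + 6)/(y - 8)
(2) = (t - 3)/(t + 1)
(3) = (4*n + 8)/(4*n + 20)
(4) = (-2*c + k)/(k + 1)
(5) = (-6*d + w)/(-6*d^2 + 5*d*w + w^2)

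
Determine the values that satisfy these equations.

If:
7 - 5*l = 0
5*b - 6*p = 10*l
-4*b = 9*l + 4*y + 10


Then:
b = -y - 113/20
l = 7/5
p = -5*y/6 - 169/24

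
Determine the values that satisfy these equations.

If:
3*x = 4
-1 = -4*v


Then:
v = 1/4
x = 4/3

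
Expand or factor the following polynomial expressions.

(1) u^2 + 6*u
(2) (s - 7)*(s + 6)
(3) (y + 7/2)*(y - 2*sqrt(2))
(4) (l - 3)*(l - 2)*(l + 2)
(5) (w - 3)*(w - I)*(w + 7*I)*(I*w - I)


(1) = u*(u + 6)
(2) = s^2 - s - 42
(3) = y^2 - 2*sqrt(2)*y + 7*y/2 - 7*sqrt(2)
(4) = l^3 - 3*l^2 - 4*l + 12
(5) = I*w^4 - 6*w^3 - 4*I*w^3 + 24*w^2 + 10*I*w^2 - 18*w - 28*I*w + 21*I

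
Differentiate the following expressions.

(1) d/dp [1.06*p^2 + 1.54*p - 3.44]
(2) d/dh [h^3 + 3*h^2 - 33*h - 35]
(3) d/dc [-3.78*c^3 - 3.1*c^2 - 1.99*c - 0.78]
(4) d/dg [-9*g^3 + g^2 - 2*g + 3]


(1) = 2.12*p + 1.54
(2) = 3*h^2 + 6*h - 33
(3) = -11.34*c^2 - 6.2*c - 1.99
(4) = -27*g^2 + 2*g - 2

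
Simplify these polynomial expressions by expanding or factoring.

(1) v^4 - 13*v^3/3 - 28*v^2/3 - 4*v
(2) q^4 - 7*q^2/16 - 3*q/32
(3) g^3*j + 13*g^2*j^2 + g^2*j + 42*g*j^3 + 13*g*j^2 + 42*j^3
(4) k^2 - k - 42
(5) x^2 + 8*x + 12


(1) = v*(v - 6)*(v + 2/3)*(v + 1)
(2) = q*(q - 3/4)*(q + 1/4)*(q + 1/2)
(3) = (g + 6*j)*(g + 7*j)*(g*j + j)
(4) = (k - 7)*(k + 6)
(5) = (x + 2)*(x + 6)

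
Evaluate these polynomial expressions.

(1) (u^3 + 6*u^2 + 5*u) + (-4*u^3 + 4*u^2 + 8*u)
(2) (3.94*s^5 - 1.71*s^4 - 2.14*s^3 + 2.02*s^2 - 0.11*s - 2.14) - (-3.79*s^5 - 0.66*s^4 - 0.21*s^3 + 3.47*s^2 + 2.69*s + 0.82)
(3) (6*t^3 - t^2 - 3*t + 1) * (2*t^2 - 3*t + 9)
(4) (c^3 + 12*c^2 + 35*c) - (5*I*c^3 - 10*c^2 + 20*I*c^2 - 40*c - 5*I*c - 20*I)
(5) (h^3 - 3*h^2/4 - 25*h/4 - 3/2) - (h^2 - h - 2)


(1) = -3*u^3 + 10*u^2 + 13*u
(2) = 7.73*s^5 - 1.05*s^4 - 1.93*s^3 - 1.45*s^2 - 2.8*s - 2.96
(3) = 12*t^5 - 20*t^4 + 51*t^3 + 2*t^2 - 30*t + 9
(4) = c^3 - 5*I*c^3 + 22*c^2 - 20*I*c^2 + 75*c + 5*I*c + 20*I
(5) = h^3 - 7*h^2/4 - 21*h/4 + 1/2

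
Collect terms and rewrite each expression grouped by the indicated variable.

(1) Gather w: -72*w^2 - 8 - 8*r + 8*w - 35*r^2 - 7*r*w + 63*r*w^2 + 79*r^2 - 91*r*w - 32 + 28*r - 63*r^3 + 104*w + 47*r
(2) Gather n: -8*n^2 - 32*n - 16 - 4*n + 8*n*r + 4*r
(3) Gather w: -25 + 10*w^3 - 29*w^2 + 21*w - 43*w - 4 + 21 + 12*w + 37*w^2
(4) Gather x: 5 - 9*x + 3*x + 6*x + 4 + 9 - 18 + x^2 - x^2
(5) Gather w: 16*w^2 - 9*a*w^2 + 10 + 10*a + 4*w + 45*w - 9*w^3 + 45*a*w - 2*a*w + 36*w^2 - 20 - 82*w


(1) = -63*r^3 + 44*r^2 + 67*r + w^2*(63*r - 72) + w*(112 - 98*r) - 40
(2) = -8*n^2 + n*(8*r - 36) + 4*r - 16
(3) = 10*w^3 + 8*w^2 - 10*w - 8
(4) = 0
(5) = 10*a - 9*w^3 + w^2*(52 - 9*a) + w*(43*a - 33) - 10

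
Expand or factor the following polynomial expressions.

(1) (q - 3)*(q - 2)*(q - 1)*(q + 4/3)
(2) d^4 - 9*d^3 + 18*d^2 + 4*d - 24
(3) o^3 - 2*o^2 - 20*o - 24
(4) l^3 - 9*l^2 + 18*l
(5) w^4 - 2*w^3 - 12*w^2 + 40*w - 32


(1) = q^4 - 14*q^3/3 + 3*q^2 + 26*q/3 - 8
(2) = (d - 6)*(d - 2)^2*(d + 1)
(3) = (o - 6)*(o + 2)^2
(4) = l*(l - 6)*(l - 3)
(5) = (w - 2)^3*(w + 4)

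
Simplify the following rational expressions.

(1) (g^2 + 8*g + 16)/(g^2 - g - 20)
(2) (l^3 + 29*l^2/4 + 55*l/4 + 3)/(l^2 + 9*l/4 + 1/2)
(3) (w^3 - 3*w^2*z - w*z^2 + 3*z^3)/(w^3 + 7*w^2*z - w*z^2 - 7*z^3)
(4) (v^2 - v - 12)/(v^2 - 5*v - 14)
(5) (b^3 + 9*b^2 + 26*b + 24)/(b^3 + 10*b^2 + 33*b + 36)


(1) = (g + 4)/(g - 5)
(2) = (l^2 + 7*l + 12)/(l + 2)
(3) = (w - 3*z)/(w + 7*z)
(4) = (v^2 - v - 12)/(v^2 - 5*v - 14)
(5) = (b + 2)/(b + 3)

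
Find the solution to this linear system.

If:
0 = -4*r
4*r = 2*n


Then:
n = 0
r = 0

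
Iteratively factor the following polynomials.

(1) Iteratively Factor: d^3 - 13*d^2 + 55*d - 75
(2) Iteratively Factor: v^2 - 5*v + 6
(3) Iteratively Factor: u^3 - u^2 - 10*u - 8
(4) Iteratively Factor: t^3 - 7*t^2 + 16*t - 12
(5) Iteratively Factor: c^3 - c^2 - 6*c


(1) = (d - 5)*(d^2 - 8*d + 15) = (d - 5)*(d - 3)*(d - 5)
(2) = (v - 3)*(v - 2)
(3) = (u + 2)*(u^2 - 3*u - 4) = (u + 1)*(u + 2)*(u - 4)
(4) = (t - 3)*(t^2 - 4*t + 4) = (t - 3)*(t - 2)*(t - 2)
(5) = (c - 3)*(c^2 + 2*c) = (c - 3)*(c + 2)*(c)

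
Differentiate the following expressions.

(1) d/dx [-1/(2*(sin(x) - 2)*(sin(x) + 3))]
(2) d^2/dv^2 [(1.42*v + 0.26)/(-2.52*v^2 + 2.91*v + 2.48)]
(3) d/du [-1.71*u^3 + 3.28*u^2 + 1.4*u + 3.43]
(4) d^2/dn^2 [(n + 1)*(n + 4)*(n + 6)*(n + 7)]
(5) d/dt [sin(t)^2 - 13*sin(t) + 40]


(1) = (sin(2*x) + cos(x))/(2*(sin(x) - 2)^2*(sin(x) + 3)^2)
(2) = ((1.42*v + 0.26)*(5.04*v - 2.91)*(10.08*v - 5.82) + (21.4704*v - 6.954)*(-2.52*v^2 + 2.91*v + 2.48))/(-2.52*v^2 + 2.91*v + 2.48)^3
(3) = -5.13*u^2 + 6.56*u + 1.4
(4) = 12*n^2 + 108*n + 222
(5) = (2*sin(t) - 13)*cos(t)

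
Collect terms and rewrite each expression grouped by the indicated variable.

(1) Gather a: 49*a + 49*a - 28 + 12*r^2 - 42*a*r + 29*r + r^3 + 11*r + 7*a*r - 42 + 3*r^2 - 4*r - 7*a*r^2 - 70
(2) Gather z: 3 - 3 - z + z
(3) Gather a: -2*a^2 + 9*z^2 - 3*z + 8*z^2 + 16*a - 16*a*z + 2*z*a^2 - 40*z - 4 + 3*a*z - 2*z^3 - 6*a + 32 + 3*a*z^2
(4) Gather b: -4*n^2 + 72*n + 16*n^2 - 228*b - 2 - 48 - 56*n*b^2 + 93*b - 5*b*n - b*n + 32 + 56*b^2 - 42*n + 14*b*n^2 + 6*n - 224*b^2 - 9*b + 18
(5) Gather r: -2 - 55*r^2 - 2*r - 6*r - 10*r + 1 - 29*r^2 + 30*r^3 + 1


(1) = a*(-7*r^2 - 35*r + 98) + r^3 + 15*r^2 + 36*r - 140
(2) = 0
(3) = a^2*(2*z - 2) + a*(3*z^2 - 13*z + 10) - 2*z^3 + 17*z^2 - 43*z + 28
(4) = b^2*(-56*n - 168) + b*(14*n^2 - 6*n - 144) + 12*n^2 + 36*n
(5) = 30*r^3 - 84*r^2 - 18*r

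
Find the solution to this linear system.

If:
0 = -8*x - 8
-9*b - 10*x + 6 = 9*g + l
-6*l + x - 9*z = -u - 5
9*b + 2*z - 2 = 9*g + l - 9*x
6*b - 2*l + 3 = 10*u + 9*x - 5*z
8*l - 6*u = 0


Then:
b = 3259/2136
g = 1373/12816
l = 1857/1424
u = 619/356
x = -1
z = -165/712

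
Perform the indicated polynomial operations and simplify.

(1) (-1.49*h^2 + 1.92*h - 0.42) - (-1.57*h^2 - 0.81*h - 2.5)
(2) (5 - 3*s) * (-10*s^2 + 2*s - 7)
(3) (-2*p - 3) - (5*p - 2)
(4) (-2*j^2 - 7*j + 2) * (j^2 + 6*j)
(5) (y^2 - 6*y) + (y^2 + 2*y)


(1) = 0.08*h^2 + 2.73*h + 2.08
(2) = 30*s^3 - 56*s^2 + 31*s - 35
(3) = -7*p - 1
(4) = -2*j^4 - 19*j^3 - 40*j^2 + 12*j
(5) = 2*y^2 - 4*y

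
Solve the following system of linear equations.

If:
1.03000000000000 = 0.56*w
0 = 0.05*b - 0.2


Then:
b = 4.00
w = 1.84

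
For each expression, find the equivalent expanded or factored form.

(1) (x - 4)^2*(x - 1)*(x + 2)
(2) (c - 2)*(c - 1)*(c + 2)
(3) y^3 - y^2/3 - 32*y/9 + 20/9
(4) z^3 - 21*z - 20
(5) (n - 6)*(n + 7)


(1) = x^4 - 7*x^3 + 6*x^2 + 32*x - 32
(2) = c^3 - c^2 - 4*c + 4
(3) = (y - 5/3)*(y - 2/3)*(y + 2)
(4) = (z - 5)*(z + 1)*(z + 4)
(5) = n^2 + n - 42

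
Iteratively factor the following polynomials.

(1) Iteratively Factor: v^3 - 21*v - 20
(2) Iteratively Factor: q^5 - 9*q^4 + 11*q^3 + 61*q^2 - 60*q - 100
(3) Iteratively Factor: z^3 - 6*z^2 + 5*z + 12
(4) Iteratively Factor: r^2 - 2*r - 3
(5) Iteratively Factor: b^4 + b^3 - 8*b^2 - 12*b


(1) = (v + 4)*(v^2 - 4*v - 5) = (v + 1)*(v + 4)*(v - 5)
(2) = (q + 1)*(q^4 - 10*q^3 + 21*q^2 + 40*q - 100) = (q - 2)*(q + 1)*(q^3 - 8*q^2 + 5*q + 50) = (q - 2)*(q + 1)*(q + 2)*(q^2 - 10*q + 25) = (q - 5)*(q - 2)*(q + 1)*(q + 2)*(q - 5)
(3) = (z + 1)*(z^2 - 7*z + 12) = (z - 3)*(z + 1)*(z - 4)
(4) = (r - 3)*(r + 1)
(5) = (b + 2)*(b^3 - b^2 - 6*b) = (b + 2)^2*(b^2 - 3*b) = (b - 3)*(b + 2)^2*(b)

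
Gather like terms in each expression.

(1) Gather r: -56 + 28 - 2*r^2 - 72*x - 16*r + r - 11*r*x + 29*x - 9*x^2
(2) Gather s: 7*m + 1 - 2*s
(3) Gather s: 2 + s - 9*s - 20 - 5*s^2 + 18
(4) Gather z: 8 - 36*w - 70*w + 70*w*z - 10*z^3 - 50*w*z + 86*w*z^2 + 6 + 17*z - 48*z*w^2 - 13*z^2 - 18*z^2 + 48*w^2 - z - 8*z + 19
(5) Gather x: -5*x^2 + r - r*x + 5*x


(1) = -2*r^2 + r*(-11*x - 15) - 9*x^2 - 43*x - 28
(2) = 7*m - 2*s + 1
(3) = -5*s^2 - 8*s
(4) = 48*w^2 - 106*w - 10*z^3 + z^2*(86*w - 31) + z*(-48*w^2 + 20*w + 8) + 33
(5) = r - 5*x^2 + x*(5 - r)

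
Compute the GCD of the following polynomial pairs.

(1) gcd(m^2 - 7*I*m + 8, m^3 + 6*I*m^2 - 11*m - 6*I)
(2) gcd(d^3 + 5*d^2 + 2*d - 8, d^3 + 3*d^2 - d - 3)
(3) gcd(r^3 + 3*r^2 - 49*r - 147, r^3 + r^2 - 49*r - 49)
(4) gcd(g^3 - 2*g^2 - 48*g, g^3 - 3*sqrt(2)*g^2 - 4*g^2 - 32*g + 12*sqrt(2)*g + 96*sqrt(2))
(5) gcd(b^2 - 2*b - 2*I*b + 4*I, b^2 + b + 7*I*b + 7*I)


(1) = m + I
(2) = d - 1
(3) = r^2 - 49
(4) = g - 8
(5) = gcd((b - 2)*(b - 2*I), (b + 1)*(b + 7*I)) = 1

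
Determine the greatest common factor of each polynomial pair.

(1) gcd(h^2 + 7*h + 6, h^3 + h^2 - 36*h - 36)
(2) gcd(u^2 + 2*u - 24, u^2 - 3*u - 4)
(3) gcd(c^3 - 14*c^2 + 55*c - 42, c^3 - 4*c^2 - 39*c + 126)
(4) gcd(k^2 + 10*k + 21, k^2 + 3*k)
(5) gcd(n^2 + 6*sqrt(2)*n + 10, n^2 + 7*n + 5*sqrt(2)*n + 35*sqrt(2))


(1) = h^2 + 7*h + 6
(2) = u - 4
(3) = gcd((c - 7)*(c - 6)*(c - 1), (c - 7)*(c - 3)*(c + 6)) = c - 7
(4) = k + 3
(5) = gcd((n + sqrt(2))*(n + 5*sqrt(2)), (n + 7)*(n + 5*sqrt(2))) = n + 5*sqrt(2)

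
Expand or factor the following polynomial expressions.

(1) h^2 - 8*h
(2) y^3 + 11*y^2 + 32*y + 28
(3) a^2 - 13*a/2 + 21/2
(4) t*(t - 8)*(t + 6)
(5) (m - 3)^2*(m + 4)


(1) = h*(h - 8)
(2) = (y + 2)^2*(y + 7)
(3) = (a - 7/2)*(a - 3)
(4) = t^3 - 2*t^2 - 48*t
(5) = m^3 - 2*m^2 - 15*m + 36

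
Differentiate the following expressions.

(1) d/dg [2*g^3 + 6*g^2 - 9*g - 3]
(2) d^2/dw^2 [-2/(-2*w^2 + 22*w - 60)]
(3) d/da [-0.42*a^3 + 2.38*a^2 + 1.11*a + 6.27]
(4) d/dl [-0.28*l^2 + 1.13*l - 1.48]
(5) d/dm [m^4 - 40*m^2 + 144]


(1) = 6*g^2 + 12*g - 9
(2) = 2*(-w^2 + 11*w + (2*w - 11)^2 - 30)/(w^2 - 11*w + 30)^3
(3) = -1.26*a^2 + 4.76*a + 1.11
(4) = 1.13 - 0.56*l
(5) = 4*m*(m^2 - 20)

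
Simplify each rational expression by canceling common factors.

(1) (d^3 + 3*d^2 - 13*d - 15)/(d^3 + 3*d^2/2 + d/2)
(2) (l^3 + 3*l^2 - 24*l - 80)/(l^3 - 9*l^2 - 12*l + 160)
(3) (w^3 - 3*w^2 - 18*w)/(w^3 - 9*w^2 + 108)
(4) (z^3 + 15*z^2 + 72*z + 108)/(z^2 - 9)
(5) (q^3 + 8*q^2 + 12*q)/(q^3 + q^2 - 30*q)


(1) = (2*d^2 + 4*d - 30)/(2*d^2 + d)
(2) = (l + 4)/(l - 8)
(3) = w/(w - 6)
(4) = (z^2 + 12*z + 36)/(z - 3)
(5) = (q + 2)/(q - 5)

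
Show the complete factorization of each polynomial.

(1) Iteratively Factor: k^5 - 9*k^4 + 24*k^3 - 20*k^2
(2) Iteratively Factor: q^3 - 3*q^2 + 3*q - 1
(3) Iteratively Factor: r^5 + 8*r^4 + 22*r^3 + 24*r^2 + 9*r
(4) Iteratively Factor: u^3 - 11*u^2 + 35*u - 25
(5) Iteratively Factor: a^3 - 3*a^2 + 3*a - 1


(1) = (k - 2)*(k^4 - 7*k^3 + 10*k^2) = k*(k - 2)*(k^3 - 7*k^2 + 10*k) = k^2*(k - 2)*(k^2 - 7*k + 10) = k^2*(k - 2)^2*(k - 5)
(2) = (q - 1)*(q^2 - 2*q + 1) = (q - 1)^2*(q - 1)
(3) = (r + 1)*(r^4 + 7*r^3 + 15*r^2 + 9*r) = r*(r + 1)*(r^3 + 7*r^2 + 15*r + 9) = r*(r + 1)*(r + 3)*(r^2 + 4*r + 3) = r*(r + 1)^2*(r + 3)*(r + 3)
(4) = (u - 1)*(u^2 - 10*u + 25) = (u - 5)*(u - 1)*(u - 5)
(5) = (a - 1)*(a^2 - 2*a + 1) = (a - 1)^2*(a - 1)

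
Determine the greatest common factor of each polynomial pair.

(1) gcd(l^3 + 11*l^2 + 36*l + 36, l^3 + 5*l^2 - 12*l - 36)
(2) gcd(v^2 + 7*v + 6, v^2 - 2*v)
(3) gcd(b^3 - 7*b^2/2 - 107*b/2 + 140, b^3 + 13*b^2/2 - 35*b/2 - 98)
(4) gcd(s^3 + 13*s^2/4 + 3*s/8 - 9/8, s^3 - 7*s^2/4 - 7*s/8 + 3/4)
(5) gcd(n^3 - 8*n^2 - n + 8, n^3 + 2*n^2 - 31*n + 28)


(1) = l^2 + 8*l + 12
(2) = 1
(3) = gcd((b - 8)*(b - 5/2)*(b + 7), (b - 4)*(b + 7/2)*(b + 7)) = b + 7
(4) = s^2 + s/4 - 3/8
(5) = n - 1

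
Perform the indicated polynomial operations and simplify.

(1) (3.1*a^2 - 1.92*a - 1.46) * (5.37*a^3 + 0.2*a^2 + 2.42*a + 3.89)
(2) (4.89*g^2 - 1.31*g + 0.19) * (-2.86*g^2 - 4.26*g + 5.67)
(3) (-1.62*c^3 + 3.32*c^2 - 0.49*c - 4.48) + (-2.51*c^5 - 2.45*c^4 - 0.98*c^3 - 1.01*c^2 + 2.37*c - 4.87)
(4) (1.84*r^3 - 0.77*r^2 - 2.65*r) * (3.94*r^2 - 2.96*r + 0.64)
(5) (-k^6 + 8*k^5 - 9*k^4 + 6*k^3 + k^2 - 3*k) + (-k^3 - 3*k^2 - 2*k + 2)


(1) = 16.647*a^5 - 9.6904*a^4 - 0.7222*a^3 + 7.1206*a^2 - 11.002*a - 5.6794
(2) = -13.9854*g^4 - 17.0848*g^3 + 32.7635*g^2 - 8.2371*g + 1.0773
(3) = -2.51*c^5 - 2.45*c^4 - 2.6*c^3 + 2.31*c^2 + 1.88*c - 9.35
(4) = 7.2496*r^5 - 8.4802*r^4 - 6.9842*r^3 + 7.3512*r^2 - 1.696*r
(5) = -k^6 + 8*k^5 - 9*k^4 + 5*k^3 - 2*k^2 - 5*k + 2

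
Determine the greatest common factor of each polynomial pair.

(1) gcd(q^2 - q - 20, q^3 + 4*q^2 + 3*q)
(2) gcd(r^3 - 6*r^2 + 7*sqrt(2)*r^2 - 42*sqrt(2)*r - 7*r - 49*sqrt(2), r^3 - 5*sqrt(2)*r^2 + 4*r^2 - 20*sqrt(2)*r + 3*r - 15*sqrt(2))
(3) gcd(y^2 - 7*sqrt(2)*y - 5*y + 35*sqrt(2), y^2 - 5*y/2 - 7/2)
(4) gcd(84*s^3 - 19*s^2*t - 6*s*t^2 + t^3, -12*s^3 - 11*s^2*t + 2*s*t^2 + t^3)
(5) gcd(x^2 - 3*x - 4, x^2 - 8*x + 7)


(1) = 1
(2) = r + 1
(3) = 1
(4) = 12*s^2 - s*t - t^2
(5) = gcd((x - 4)*(x + 1), (x - 7)*(x - 1)) = 1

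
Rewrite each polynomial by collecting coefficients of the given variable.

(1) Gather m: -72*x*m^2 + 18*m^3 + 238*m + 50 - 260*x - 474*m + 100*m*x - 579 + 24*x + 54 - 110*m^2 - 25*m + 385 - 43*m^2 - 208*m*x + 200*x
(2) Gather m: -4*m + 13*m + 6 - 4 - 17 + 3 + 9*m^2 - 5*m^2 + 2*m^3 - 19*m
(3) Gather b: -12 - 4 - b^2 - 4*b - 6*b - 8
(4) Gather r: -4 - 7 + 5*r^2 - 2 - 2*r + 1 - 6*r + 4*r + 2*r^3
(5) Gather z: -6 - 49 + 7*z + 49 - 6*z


(1) = 18*m^3 + m^2*(-72*x - 153) + m*(-108*x - 261) - 36*x - 90
(2) = 2*m^3 + 4*m^2 - 10*m - 12
(3) = -b^2 - 10*b - 24
(4) = 2*r^3 + 5*r^2 - 4*r - 12
(5) = z - 6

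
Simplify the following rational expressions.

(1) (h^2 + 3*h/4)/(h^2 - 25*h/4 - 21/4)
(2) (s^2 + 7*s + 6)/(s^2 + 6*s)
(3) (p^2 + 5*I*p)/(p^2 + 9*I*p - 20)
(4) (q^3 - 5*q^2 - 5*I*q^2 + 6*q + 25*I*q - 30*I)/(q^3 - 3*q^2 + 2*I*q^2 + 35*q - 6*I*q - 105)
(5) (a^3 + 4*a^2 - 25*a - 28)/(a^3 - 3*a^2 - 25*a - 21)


(1) = h/(h - 7)
(2) = (s + 1)/s
(3) = p/(p + 4*I)
(4) = (q - 2)/(q + 7*I)
(5) = (a^2 + 3*a - 28)/(a^2 - 4*a - 21)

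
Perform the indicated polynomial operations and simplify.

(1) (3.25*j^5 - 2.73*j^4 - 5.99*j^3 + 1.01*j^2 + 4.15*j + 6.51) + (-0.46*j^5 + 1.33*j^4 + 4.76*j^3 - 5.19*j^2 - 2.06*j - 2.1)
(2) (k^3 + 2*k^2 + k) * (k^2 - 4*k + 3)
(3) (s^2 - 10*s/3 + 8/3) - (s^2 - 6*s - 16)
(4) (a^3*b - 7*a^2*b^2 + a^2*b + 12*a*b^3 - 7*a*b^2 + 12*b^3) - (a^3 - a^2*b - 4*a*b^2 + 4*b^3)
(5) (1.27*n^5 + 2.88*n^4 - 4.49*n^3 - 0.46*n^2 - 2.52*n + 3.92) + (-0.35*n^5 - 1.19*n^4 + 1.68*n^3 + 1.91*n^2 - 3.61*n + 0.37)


(1) = 2.79*j^5 - 1.4*j^4 - 1.23*j^3 - 4.18*j^2 + 2.09*j + 4.41
(2) = k^5 - 2*k^4 - 4*k^3 + 2*k^2 + 3*k
(3) = 8*s/3 + 56/3
(4) = a^3*b - a^3 - 7*a^2*b^2 + 2*a^2*b + 12*a*b^3 - 3*a*b^2 + 8*b^3
(5) = 0.92*n^5 + 1.69*n^4 - 2.81*n^3 + 1.45*n^2 - 6.13*n + 4.29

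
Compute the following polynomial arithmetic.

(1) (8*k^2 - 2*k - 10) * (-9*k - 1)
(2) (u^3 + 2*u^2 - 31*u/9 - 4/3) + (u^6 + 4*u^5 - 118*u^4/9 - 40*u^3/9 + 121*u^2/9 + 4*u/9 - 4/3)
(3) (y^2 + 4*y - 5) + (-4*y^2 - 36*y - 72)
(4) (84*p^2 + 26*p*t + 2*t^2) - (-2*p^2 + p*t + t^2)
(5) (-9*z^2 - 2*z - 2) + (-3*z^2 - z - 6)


(1) = -72*k^3 + 10*k^2 + 92*k + 10
(2) = u^6 + 4*u^5 - 118*u^4/9 - 31*u^3/9 + 139*u^2/9 - 3*u - 8/3
(3) = -3*y^2 - 32*y - 77
(4) = 86*p^2 + 25*p*t + t^2
(5) = -12*z^2 - 3*z - 8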